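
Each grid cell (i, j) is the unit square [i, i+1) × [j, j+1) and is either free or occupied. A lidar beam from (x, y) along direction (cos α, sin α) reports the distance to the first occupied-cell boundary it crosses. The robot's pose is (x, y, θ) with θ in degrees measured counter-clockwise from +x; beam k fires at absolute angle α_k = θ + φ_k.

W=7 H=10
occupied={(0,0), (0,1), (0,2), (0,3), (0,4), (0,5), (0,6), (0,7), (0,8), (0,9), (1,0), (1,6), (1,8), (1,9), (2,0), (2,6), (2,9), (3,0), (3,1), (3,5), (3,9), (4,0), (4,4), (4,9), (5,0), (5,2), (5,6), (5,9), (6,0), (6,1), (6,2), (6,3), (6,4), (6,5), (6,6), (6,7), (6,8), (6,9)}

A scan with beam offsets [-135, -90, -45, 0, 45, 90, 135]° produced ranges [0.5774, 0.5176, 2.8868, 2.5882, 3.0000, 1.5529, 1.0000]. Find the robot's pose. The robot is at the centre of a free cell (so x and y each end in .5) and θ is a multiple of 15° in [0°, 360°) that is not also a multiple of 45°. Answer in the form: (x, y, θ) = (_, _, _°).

(x, y, θ) = (4.5, 6.5, 105°)

Candidates: 32 free-cell centres × 16 headings = 512 poses. Raycast each; keep the one whose scan matches to 4 dp.
  (2.5, 5.5, 240°): beam 1 = 0.5176 ≠ 0.5774 ✗
  (5.5, 8.5, 285°): beam 1 = 1.0000 ≠ 0.5774 ✗
  (3.5, 7.5, 165°): beam 1 = 2.8868 ≠ 0.5774 ✗
  (1.5, 4.5, 195°): beam 1 = 1.7321 ≠ 0.5774 ✗
  …
  (4.5, 6.5, 105°): r_1=0.5774, r_2=0.5176, r_3=2.8868, r_4=2.5882, r_5=3.0000, r_6=1.5529, r_7=1.0000 — all match ✓
Unique over the lattice → pose = (4.5, 6.5, 105°).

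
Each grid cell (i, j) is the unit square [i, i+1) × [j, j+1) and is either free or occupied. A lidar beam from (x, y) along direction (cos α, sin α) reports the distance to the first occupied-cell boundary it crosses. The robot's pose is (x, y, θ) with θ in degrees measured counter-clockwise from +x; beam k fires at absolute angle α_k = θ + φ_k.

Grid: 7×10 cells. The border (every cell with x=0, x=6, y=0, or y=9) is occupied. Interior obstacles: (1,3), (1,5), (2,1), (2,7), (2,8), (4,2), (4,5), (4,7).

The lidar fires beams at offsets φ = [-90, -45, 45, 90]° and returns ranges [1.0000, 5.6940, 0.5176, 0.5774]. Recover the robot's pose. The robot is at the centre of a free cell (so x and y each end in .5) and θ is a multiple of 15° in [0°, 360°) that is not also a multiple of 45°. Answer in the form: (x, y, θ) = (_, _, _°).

(x, y, θ) = (3.5, 1.5, 150°)

The pose lattice has 32·16 = 512 candidates. Test each by forward raycasting.
  (3.5, 4.5, 195°): beam 1 = 2.5882 ≠ 1.0000 ✗
  (1.5, 8.5, 300°): beam 1 = 0.5774 ≠ 1.0000 ✗
  (3.5, 6.5, 300°): beam 1 = 1.7321 ≠ 1.0000 ✗
  …
  (3.5, 1.5, 150°): r_1=1.0000, r_2=5.6940, r_3=0.5176, r_4=0.5774 — all match ✓
Only this pose fits every beam.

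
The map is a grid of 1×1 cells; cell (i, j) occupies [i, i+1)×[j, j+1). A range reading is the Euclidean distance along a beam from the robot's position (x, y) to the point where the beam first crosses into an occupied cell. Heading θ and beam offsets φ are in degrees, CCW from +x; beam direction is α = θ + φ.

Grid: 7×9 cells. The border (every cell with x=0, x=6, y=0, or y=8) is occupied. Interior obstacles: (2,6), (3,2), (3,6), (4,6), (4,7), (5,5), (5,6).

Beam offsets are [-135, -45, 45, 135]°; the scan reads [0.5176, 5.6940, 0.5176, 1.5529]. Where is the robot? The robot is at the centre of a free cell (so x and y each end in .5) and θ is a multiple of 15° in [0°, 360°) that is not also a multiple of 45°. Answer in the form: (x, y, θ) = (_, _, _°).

The pose lattice has 28·16 = 448 candidates. Test each by forward raycasting.
  (4.5, 4.5, 30°): beam 1 = 1.9319 ≠ 0.5176 ✗
  (1.5, 4.5, 30°): beam 1 = 1.9319 ≠ 0.5176 ✗
  (5.5, 2.5, 150°): beam 2 = 3.6235 ≠ 5.6940 ✗
  (2.5, 7.5, 300°): beam 1 = 1.5529 ≠ 0.5176 ✗
  (3.5, 4.5, 105°): beam 1 = 2.8868 ≠ 0.5176 ✗
  …
  (1.5, 6.5, 330°): r_1=0.5176, r_2=5.6940, r_3=0.5176, r_4=1.5529 — all match ✓
Unique over the lattice → pose = (1.5, 6.5, 330°).

(x, y, θ) = (1.5, 6.5, 330°)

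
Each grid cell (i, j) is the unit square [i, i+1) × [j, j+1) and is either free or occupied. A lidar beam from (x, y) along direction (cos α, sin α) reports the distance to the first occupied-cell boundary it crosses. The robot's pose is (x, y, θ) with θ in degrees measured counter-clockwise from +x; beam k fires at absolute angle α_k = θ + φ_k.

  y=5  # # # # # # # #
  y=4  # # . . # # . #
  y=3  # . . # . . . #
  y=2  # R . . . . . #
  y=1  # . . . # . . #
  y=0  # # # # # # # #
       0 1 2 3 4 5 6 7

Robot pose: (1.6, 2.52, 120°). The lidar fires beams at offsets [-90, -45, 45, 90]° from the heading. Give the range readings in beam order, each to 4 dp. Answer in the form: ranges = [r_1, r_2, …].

ranges = [1.6166, 1.5322, 0.6212, 0.6928]

beam 1: φ=-90°, α=30°
  cosα=0.8660 sinα=0.5000 | (1,2) | tMaxX 0.4619 tMaxY 0.9600 | tΔX 1.1547 tΔY 2.0000
    t=0.4619 [x] (2,2)
    t=0.9600 [y] (2,3)
    t=1.6166 [x] (3,3) — stop
  → r_1 = 1.6166
beam 2: φ=-45°, α=75°
  cosα=0.2588 sinα=0.9659 | (1,2) | tMaxX 1.5455 tMaxY 0.4969 | tΔX 3.8637 tΔY 1.0353
    t=0.4969 [y] (1,3)
    t=1.5322 [y] (1,4) — stop
  → r_2 = 1.5322
beam 3: φ=45°, α=165°
  cosα=-0.9659 sinα=0.2588 | (1,2) | tMaxX 0.6212 tMaxY 1.8546 | tΔX 1.0353 tΔY 3.8637
    t=0.6212 [x] (0,2) — stop
  → r_3 = 0.6212
beam 4: φ=90°, α=210°
  cosα=-0.8660 sinα=-0.5000 | (1,2) | tMaxX 0.6928 tMaxY 1.0400 | tΔX 1.1547 tΔY 2.0000
    t=0.6928 [x] (0,2) — stop
  → r_4 = 0.6928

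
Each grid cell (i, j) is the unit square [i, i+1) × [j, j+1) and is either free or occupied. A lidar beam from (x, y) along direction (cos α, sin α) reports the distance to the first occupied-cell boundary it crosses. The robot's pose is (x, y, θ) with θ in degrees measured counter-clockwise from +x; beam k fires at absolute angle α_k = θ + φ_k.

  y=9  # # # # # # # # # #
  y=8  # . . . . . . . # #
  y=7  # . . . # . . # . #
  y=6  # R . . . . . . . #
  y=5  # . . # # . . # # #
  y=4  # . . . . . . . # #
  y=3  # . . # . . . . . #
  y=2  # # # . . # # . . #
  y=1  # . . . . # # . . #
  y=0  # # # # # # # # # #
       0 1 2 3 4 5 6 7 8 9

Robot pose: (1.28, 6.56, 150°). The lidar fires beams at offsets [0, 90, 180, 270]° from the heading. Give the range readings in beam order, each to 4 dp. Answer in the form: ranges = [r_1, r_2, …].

ranges = [0.3233, 0.5600, 1.9861, 2.8175]

beam 1: φ=0°, α=150°
  cosα=-0.8660 sinα=0.5000 | (1,6) | tMaxX 0.3233 tMaxY 0.8800 | tΔX 1.1547 tΔY 2.0000
    t=0.3233 [x] (0,6) — stop
  → r_1 = 0.3233
beam 2: φ=90°, α=240°
  cosα=-0.5000 sinα=-0.8660 | (1,6) | tMaxX 0.5600 tMaxY 0.6466 | tΔX 2.0000 tΔY 1.1547
    t=0.5600 [x] (0,6) — stop
  → r_2 = 0.5600
beam 3: φ=180°, α=330°
  cosα=0.8660 sinα=-0.5000 | (1,6) | tMaxX 0.8314 tMaxY 1.1200 | tΔX 1.1547 tΔY 2.0000
    t=0.8314 [x] (2,6)
    t=1.1200 [y] (2,5)
    t=1.9861 [x] (3,5) — stop
  → r_3 = 1.9861
beam 4: φ=270°, α=60°
  cosα=0.5000 sinα=0.8660 | (1,6) | tMaxX 1.4400 tMaxY 0.5081 | tΔX 2.0000 tΔY 1.1547
    t=0.5081 [y] (1,7)
    t=1.4400 [x] (2,7)
    t=1.6628 [y] (2,8)
    t=2.8175 [y] (2,9) — stop
  → r_4 = 2.8175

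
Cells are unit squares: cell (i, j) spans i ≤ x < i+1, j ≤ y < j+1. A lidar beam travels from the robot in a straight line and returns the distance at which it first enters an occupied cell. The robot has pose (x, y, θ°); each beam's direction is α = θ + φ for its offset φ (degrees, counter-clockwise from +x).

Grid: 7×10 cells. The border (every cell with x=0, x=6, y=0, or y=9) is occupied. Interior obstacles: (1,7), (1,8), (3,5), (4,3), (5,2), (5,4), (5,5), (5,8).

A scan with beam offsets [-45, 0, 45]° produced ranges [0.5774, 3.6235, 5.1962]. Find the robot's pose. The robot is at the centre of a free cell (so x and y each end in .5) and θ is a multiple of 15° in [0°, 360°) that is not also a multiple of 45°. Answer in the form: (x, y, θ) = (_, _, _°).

The pose lattice has 32·16 = 512 candidates. Test each by forward raycasting.
  (2.5, 4.5, 105°): beam 1 = 1.0000 ≠ 0.5774 ✗
  (1.5, 1.5, 105°): beam 1 = 4.0415 ≠ 0.5774 ✗
  (3.5, 6.5, 345°): beam 2 = 1.9319 ≠ 3.6235 ✗
  (2.5, 5.5, 345°): beam 1 = 5.1962 ≠ 0.5774 ✗
  …
  (5.5, 7.5, 165°): r_1=0.5774, r_2=3.6235, r_3=5.1962 — all match ✓
Only this pose fits every beam.

(x, y, θ) = (5.5, 7.5, 165°)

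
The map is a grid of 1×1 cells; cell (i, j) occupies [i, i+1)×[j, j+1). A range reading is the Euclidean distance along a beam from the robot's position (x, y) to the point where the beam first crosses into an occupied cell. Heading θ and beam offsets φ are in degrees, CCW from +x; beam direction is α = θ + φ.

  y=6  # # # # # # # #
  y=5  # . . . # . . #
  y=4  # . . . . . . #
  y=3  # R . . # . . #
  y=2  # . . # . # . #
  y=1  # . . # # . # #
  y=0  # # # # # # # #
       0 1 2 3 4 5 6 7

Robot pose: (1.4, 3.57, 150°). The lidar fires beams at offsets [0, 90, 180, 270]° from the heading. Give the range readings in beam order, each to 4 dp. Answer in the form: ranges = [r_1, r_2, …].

beam 1: φ=0°, α=150°
  cosα=-0.8660 sinα=0.5000 | (1,3) | tMaxX 0.4619 tMaxY 0.8600 | tΔX 1.1547 tΔY 2.0000
    t=0.4619 [x] (0,3) — stop
  → r_1 = 0.4619
beam 2: φ=90°, α=240°
  cosα=-0.5000 sinα=-0.8660 | (1,3) | tMaxX 0.8000 tMaxY 0.6582 | tΔX 2.0000 tΔY 1.1547
    t=0.6582 [y] (1,2)
    t=0.8000 [x] (0,2) — stop
  → r_2 = 0.8000
beam 3: φ=180°, α=330°
  cosα=0.8660 sinα=-0.5000 | (1,3) | tMaxX 0.6928 tMaxY 1.1400 | tΔX 1.1547 tΔY 2.0000
    t=0.6928 [x] (2,3)
    t=1.1400 [y] (2,2)
    t=1.8475 [x] (3,2) — stop
  → r_3 = 1.8475
beam 4: φ=270°, α=60°
  cosα=0.5000 sinα=0.8660 | (1,3) | tMaxX 1.2000 tMaxY 0.4965 | tΔX 2.0000 tΔY 1.1547
    t=0.4965 [y] (1,4)
    t=1.2000 [x] (2,4)
    t=1.6512 [y] (2,5)
    t=2.8059 [y] (2,6) — stop
  → r_4 = 2.8059

ranges = [0.4619, 0.8000, 1.8475, 2.8059]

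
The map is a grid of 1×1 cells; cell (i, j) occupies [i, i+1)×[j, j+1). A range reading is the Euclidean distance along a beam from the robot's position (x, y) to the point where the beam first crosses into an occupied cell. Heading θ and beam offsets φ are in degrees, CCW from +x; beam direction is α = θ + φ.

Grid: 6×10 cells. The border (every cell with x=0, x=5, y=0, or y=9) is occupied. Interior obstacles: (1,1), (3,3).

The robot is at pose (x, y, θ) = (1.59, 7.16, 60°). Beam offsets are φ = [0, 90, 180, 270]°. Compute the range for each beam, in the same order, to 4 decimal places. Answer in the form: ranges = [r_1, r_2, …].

ranges = [2.1246, 0.6813, 1.1800, 3.9375]

beam 1: φ=0°, α=60°
  d=(0.5000,0.8660)  start (1,7)  tX=0.8200 tY=0.9699  stride 1/|dx|=2.0000 1/|dy|=1.1547
    cross x-line → (2,7), t=0.8200
    cross y-line → (2,8), t=0.9699
    cross y-line → (2,9), t=2.1246 (wall)
  → r_1 = 2.1246
beam 2: φ=90°, α=150°
  d=(-0.8660,0.5000)  start (1,7)  tX=0.6813 tY=1.6800  stride 1/|dx|=1.1547 1/|dy|=2.0000
    cross x-line → (0,7), t=0.6813 (wall)
  → r_2 = 0.6813
beam 3: φ=180°, α=240°
  d=(-0.5000,-0.8660)  start (1,7)  tX=1.1800 tY=0.1848  stride 1/|dx|=2.0000 1/|dy|=1.1547
    cross y-line → (1,6), t=0.1848
    cross x-line → (0,6), t=1.1800 (wall)
  → r_3 = 1.1800
beam 4: φ=270°, α=330°
  d=(0.8660,-0.5000)  start (1,7)  tX=0.4734 tY=0.3200  stride 1/|dx|=1.1547 1/|dy|=2.0000
    cross y-line → (1,6), t=0.3200
    cross x-line → (2,6), t=0.4734
    cross x-line → (3,6), t=1.6281
    cross y-line → (3,5), t=2.3200
    cross x-line → (4,5), t=2.7828
    cross x-line → (5,5), t=3.9375 (wall)
  → r_4 = 3.9375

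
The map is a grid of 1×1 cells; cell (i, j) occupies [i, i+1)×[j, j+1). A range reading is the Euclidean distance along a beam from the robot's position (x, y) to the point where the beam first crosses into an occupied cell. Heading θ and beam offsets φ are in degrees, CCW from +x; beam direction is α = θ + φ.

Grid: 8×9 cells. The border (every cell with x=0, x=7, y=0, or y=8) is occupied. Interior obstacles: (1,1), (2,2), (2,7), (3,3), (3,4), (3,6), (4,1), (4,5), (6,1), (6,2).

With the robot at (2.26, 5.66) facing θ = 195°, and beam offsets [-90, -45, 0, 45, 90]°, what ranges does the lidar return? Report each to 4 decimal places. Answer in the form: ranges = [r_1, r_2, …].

ranges = [2.4225, 1.4549, 1.3044, 2.5200, 2.7538]

beam 1: φ=-90°, α=105°
  cosα=-0.2588 sinα=0.9659 | (2,5) | tMaxX 1.0046 tMaxY 0.3520 | tΔX 3.8637 tΔY 1.0353
    t=0.3520 [y] (2,6)
    t=1.0046 [x] (1,6)
    t=1.3873 [y] (1,7)
    t=2.4225 [y] (1,8) — stop
  → r_1 = 2.4225
beam 2: φ=-45°, α=150°
  cosα=-0.8660 sinα=0.5000 | (2,5) | tMaxX 0.3002 tMaxY 0.6800 | tΔX 1.1547 tΔY 2.0000
    t=0.3002 [x] (1,5)
    t=0.6800 [y] (1,6)
    t=1.4549 [x] (0,6) — stop
  → r_2 = 1.4549
beam 3: φ=0°, α=195°
  cosα=-0.9659 sinα=-0.2588 | (2,5) | tMaxX 0.2692 tMaxY 2.5500 | tΔX 1.0353 tΔY 3.8637
    t=0.2692 [x] (1,5)
    t=1.3044 [x] (0,5) — stop
  → r_3 = 1.3044
beam 4: φ=45°, α=240°
  cosα=-0.5000 sinα=-0.8660 | (2,5) | tMaxX 0.5200 tMaxY 0.7621 | tΔX 2.0000 tΔY 1.1547
    t=0.5200 [x] (1,5)
    t=0.7621 [y] (1,4)
    t=1.9168 [y] (1,3)
    t=2.5200 [x] (0,3) — stop
  → r_4 = 2.5200
beam 5: φ=90°, α=285°
  cosα=0.2588 sinα=-0.9659 | (2,5) | tMaxX 2.8591 tMaxY 0.6833 | tΔX 3.8637 tΔY 1.0353
    t=0.6833 [y] (2,4)
    t=1.7186 [y] (2,3)
    t=2.7538 [y] (2,2) — stop
  → r_5 = 2.7538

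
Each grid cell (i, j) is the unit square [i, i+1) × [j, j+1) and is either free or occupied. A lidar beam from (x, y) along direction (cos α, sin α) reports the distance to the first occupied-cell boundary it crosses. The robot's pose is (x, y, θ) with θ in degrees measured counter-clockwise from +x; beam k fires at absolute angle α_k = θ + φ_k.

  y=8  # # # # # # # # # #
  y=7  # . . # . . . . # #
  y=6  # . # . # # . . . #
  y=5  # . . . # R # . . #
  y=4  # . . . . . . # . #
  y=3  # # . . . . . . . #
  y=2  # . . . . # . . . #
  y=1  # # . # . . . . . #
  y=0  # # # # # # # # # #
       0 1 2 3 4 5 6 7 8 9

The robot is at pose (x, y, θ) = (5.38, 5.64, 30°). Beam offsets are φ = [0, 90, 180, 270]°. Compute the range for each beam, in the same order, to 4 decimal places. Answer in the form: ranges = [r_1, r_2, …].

ranges = [0.7159, 0.4157, 0.4388, 5.3578]

beam 1: φ=0°, α=30°
  cosα=0.8660 sinα=0.5000 | (5,5) | tMaxX 0.7159 tMaxY 0.7200 | tΔX 1.1547 tΔY 2.0000
    t=0.7159 [x] (6,5) — stop
  → r_1 = 0.7159
beam 2: φ=90°, α=120°
  cosα=-0.5000 sinα=0.8660 | (5,5) | tMaxX 0.7600 tMaxY 0.4157 | tΔX 2.0000 tΔY 1.1547
    t=0.4157 [y] (5,6) — stop
  → r_2 = 0.4157
beam 3: φ=180°, α=210°
  cosα=-0.8660 sinα=-0.5000 | (5,5) | tMaxX 0.4388 tMaxY 1.2800 | tΔX 1.1547 tΔY 2.0000
    t=0.4388 [x] (4,5) — stop
  → r_3 = 0.4388
beam 4: φ=270°, α=300°
  cosα=0.5000 sinα=-0.8660 | (5,5) | tMaxX 1.2400 tMaxY 0.7390 | tΔX 2.0000 tΔY 1.1547
    t=0.7390 [y] (5,4)
    t=1.2400 [x] (6,4)
    t=1.8937 [y] (6,3)
    t=3.0484 [y] (6,2)
    t=3.2400 [x] (7,2)
    t=4.2031 [y] (7,1)
    t=5.2400 [x] (8,1)
    t=5.3578 [y] (8,0) — stop
  → r_4 = 5.3578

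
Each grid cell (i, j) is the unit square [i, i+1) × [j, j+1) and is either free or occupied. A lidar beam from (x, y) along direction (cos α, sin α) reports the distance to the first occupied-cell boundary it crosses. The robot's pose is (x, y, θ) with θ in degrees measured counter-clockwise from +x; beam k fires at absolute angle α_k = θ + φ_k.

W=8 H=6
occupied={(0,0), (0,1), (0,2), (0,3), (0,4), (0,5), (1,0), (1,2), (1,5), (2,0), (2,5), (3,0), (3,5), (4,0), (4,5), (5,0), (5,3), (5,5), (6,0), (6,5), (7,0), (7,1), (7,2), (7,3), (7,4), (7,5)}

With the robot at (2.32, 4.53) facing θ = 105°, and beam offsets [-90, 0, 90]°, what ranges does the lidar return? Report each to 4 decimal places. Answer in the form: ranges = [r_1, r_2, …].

beam 1: φ=-90°, α=15°
  d=(0.9659,0.2588)  start (2,4)  tX=0.7040 tY=1.8159  stride 1/|dx|=1.0353 1/|dy|=3.8637
    cross x-line → (3,4), t=0.7040
    cross x-line → (4,4), t=1.7393
    cross y-line → (4,5), t=1.8159 (wall)
  → r_1 = 1.8159
beam 2: φ=0°, α=105°
  d=(-0.2588,0.9659)  start (2,4)  tX=1.2364 tY=0.4866  stride 1/|dx|=3.8637 1/|dy|=1.0353
    cross y-line → (2,5), t=0.4866 (wall)
  → r_2 = 0.4866
beam 3: φ=90°, α=195°
  d=(-0.9659,-0.2588)  start (2,4)  tX=0.3313 tY=2.0478  stride 1/|dx|=1.0353 1/|dy|=3.8637
    cross x-line → (1,4), t=0.3313
    cross x-line → (0,4), t=1.3666 (wall)
  → r_3 = 1.3666

ranges = [1.8159, 0.4866, 1.3666]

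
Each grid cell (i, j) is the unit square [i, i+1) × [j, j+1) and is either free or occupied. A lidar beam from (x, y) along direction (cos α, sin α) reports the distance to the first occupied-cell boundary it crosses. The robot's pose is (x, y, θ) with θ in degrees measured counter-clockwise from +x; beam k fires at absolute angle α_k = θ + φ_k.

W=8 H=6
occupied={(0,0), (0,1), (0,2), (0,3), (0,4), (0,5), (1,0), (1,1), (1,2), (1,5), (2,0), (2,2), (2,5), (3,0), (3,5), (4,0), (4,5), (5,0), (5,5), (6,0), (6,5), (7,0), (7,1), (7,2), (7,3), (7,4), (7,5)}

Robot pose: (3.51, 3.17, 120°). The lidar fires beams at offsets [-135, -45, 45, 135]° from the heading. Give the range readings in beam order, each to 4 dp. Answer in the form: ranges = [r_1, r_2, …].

ranges = [3.6131, 1.8946, 2.5985, 2.2465]

beam 1: φ=-135°, α=345°
  dir = (cos 345°, sin 345°) = (0.9659, -0.2588); from cell (3,3)
  next x-line at t=0.5073, next y-line at t=0.6568; Δt_x=1.0353, Δt_y=3.8637
    x: enter (4,3) at t=0.5073
    y: enter (4,2) at t=0.6568
    x: enter (5,2) at t=1.5426
    x: enter (6,2) at t=2.5778
    x: enter (7,2) at t=3.6131 ← occupied
  → r_1 = 3.6131
beam 2: φ=-45°, α=75°
  dir = (cos 75°, sin 75°) = (0.2588, 0.9659); from cell (3,3)
  next x-line at t=1.8932, next y-line at t=0.8593; Δt_x=3.8637, Δt_y=1.0353
    y: enter (3,4) at t=0.8593
    x: enter (4,4) at t=1.8932
    y: enter (4,5) at t=1.8946 ← occupied
  → r_2 = 1.8946
beam 3: φ=45°, α=165°
  dir = (cos 165°, sin 165°) = (-0.9659, 0.2588); from cell (3,3)
  next x-line at t=0.5280, next y-line at t=3.2069; Δt_x=1.0353, Δt_y=3.8637
    x: enter (2,3) at t=0.5280
    x: enter (1,3) at t=1.5633
    x: enter (0,3) at t=2.5985 ← occupied
  → r_3 = 2.5985
beam 4: φ=135°, α=255°
  dir = (cos 255°, sin 255°) = (-0.2588, -0.9659); from cell (3,3)
  next x-line at t=1.9705, next y-line at t=0.1760; Δt_x=3.8637, Δt_y=1.0353
    y: enter (3,2) at t=0.1760
    y: enter (3,1) at t=1.2113
    x: enter (2,1) at t=1.9705
    y: enter (2,0) at t=2.2465 ← occupied
  → r_4 = 2.2465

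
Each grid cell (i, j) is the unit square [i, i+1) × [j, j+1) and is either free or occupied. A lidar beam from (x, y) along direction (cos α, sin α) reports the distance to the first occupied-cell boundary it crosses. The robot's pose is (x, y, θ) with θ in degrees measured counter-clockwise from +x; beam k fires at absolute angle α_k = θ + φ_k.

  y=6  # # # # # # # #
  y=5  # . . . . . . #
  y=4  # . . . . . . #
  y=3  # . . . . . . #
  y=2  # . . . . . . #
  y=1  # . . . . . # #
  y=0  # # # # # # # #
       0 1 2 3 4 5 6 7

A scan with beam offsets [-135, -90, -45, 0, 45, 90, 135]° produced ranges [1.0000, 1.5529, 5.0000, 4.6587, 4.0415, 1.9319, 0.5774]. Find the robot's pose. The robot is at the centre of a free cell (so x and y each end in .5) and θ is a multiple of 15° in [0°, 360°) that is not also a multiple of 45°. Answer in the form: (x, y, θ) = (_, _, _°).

(x, y, θ) = (4.5, 1.5, 105°)

Enumerate (i+0.5, j+0.5, θ) over the 29 free cells and 16 admissible headings. For each, cast all 7 beams and compare to the given ranges.
  (2.5, 3.5, 120°): beam 1 = 4.6587 ≠ 1.0000 ✗
  (2.5, 5.5, 195°): beam 1 = 0.5774 ≠ 1.0000 ✗
  (4.5, 2.5, 60°): beam 1 = 1.5529 ≠ 1.0000 ✗
  (1.5, 3.5, 300°): beam 1 = 0.5176 ≠ 1.0000 ✗
  …
  (4.5, 1.5, 105°): r_1=1.0000, r_2=1.5529, r_3=5.0000, r_4=4.6587, r_5=4.0415, r_6=1.9319, r_7=0.5774 — all match ✓
No second candidate reproduces the full scan.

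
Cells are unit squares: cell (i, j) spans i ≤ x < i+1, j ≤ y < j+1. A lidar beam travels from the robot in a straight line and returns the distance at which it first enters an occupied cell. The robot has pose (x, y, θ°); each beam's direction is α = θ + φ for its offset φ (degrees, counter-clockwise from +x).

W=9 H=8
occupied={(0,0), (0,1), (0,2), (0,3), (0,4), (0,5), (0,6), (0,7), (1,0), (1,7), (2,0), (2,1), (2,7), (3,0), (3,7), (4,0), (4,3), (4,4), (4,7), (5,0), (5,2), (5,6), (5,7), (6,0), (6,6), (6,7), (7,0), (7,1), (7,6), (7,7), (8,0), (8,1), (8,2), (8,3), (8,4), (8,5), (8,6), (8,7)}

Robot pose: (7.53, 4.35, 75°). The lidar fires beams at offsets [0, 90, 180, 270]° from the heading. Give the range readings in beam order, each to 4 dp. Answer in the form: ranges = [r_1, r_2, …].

beam 1: φ=0°, α=75°
  dir = (cos 75°, sin 75°) = (0.2588, 0.9659); from cell (7,4)
  next x-line at t=1.8159, next y-line at t=0.6729; Δt_x=3.8637, Δt_y=1.0353
    y: enter (7,5) at t=0.6729
    y: enter (7,6) at t=1.7082 ← occupied
  → r_1 = 1.7082
beam 2: φ=90°, α=165°
  dir = (cos 165°, sin 165°) = (-0.9659, 0.2588); from cell (7,4)
  next x-line at t=0.5487, next y-line at t=2.5114; Δt_x=1.0353, Δt_y=3.8637
    x: enter (6,4) at t=0.5487
    x: enter (5,4) at t=1.5840
    y: enter (5,5) at t=2.5114
    x: enter (4,5) at t=2.6192
    x: enter (3,5) at t=3.6545
    x: enter (2,5) at t=4.6898
    x: enter (1,5) at t=5.7251
    y: enter (1,6) at t=6.3751
    x: enter (0,6) at t=6.7604 ← occupied
  → r_2 = 6.7604
beam 3: φ=180°, α=255°
  dir = (cos 255°, sin 255°) = (-0.2588, -0.9659); from cell (7,4)
  next x-line at t=2.0478, next y-line at t=0.3623; Δt_x=3.8637, Δt_y=1.0353
    y: enter (7,3) at t=0.3623
    y: enter (7,2) at t=1.3976
    x: enter (6,2) at t=2.0478
    y: enter (6,1) at t=2.4329
    y: enter (6,0) at t=3.4682 ← occupied
  → r_3 = 3.4682
beam 4: φ=270°, α=345°
  dir = (cos 345°, sin 345°) = (0.9659, -0.2588); from cell (7,4)
  next x-line at t=0.4866, next y-line at t=1.3523; Δt_x=1.0353, Δt_y=3.8637
    x: enter (8,4) at t=0.4866 ← occupied
  → r_4 = 0.4866

ranges = [1.7082, 6.7604, 3.4682, 0.4866]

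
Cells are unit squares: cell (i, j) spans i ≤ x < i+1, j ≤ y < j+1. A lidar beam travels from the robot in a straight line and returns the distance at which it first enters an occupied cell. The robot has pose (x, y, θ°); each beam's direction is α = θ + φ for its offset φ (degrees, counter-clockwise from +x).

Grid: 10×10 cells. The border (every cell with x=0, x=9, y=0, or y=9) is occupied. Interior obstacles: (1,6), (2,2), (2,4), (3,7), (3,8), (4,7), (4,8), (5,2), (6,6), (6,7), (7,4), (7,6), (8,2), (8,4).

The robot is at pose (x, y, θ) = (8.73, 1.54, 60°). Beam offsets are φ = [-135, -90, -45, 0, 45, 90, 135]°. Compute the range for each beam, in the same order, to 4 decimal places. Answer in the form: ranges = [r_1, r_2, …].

ranges = [0.5590, 0.3118, 0.2795, 0.5312, 0.4762, 6.6164, 2.0864]

beam 1: φ=-135°, α=285°
  cosα=0.2588 sinα=-0.9659 | (8,1) | tMaxX 1.0432 tMaxY 0.5590 | tΔX 3.8637 tΔY 1.0353
    t=0.5590 [y] (8,0) — stop
  → r_1 = 0.5590
beam 2: φ=-90°, α=330°
  cosα=0.8660 sinα=-0.5000 | (8,1) | tMaxX 0.3118 tMaxY 1.0800 | tΔX 1.1547 tΔY 2.0000
    t=0.3118 [x] (9,1) — stop
  → r_2 = 0.3118
beam 3: φ=-45°, α=15°
  cosα=0.9659 sinα=0.2588 | (8,1) | tMaxX 0.2795 tMaxY 1.7773 | tΔX 1.0353 tΔY 3.8637
    t=0.2795 [x] (9,1) — stop
  → r_3 = 0.2795
beam 4: φ=0°, α=60°
  cosα=0.5000 sinα=0.8660 | (8,1) | tMaxX 0.5400 tMaxY 0.5312 | tΔX 2.0000 tΔY 1.1547
    t=0.5312 [y] (8,2) — stop
  → r_4 = 0.5312
beam 5: φ=45°, α=105°
  cosα=-0.2588 sinα=0.9659 | (8,1) | tMaxX 2.8205 tMaxY 0.4762 | tΔX 3.8637 tΔY 1.0353
    t=0.4762 [y] (8,2) — stop
  → r_5 = 0.4762
beam 6: φ=90°, α=150°
  cosα=-0.8660 sinα=0.5000 | (8,1) | tMaxX 0.8429 tMaxY 0.9200 | tΔX 1.1547 tΔY 2.0000
    t=0.8429 [x] (7,1)
    t=0.9200 [y] (7,2)
    t=1.9976 [x] (6,2)
    t=2.9200 [y] (6,3)
    t=3.1523 [x] (5,3)
    t=4.3070 [x] (4,3)
    t=4.9200 [y] (4,4)
    t=5.4617 [x] (3,4)
    t=6.6164 [x] (2,4) — stop
  → r_6 = 6.6164
beam 7: φ=135°, α=195°
  cosα=-0.9659 sinα=-0.2588 | (8,1) | tMaxX 0.7558 tMaxY 2.0864 | tΔX 1.0353 tΔY 3.8637
    t=0.7558 [x] (7,1)
    t=1.7910 [x] (6,1)
    t=2.0864 [y] (6,0) — stop
  → r_7 = 2.0864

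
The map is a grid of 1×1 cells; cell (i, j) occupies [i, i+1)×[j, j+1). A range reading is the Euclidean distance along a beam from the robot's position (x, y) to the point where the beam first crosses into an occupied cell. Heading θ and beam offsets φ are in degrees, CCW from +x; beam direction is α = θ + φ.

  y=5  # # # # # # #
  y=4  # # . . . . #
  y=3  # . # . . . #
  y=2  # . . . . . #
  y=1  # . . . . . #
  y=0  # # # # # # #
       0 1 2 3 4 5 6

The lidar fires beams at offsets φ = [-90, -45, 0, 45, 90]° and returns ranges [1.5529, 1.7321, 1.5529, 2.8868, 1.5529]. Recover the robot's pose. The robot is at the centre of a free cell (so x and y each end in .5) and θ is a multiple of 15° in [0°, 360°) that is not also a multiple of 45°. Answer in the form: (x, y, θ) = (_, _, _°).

The pose lattice has 18·16 = 288 candidates. Test each by forward raycasting.
  (3.5, 1.5, 105°): beam 1 = 2.5882 ≠ 1.5529 ✗
  (1.5, 1.5, 150°): beam 1 = 1.7321 ≠ 1.5529 ✗
  (1.5, 3.5, 345°): beam 1 = 1.9319 ≠ 1.5529 ✗
  (4.5, 4.5, 345°): beam 1 = 3.6235 ≠ 1.5529 ✗
  (1.5, 3.5, 30°): beam 1 = 2.8868 ≠ 1.5529 ✗
  …
  (4.5, 3.5, 105°): r_1=1.5529, r_2=1.7321, r_3=1.5529, r_4=2.8868, r_5=1.5529 — all match ✓
Unique over the lattice → pose = (4.5, 3.5, 105°).

(x, y, θ) = (4.5, 3.5, 105°)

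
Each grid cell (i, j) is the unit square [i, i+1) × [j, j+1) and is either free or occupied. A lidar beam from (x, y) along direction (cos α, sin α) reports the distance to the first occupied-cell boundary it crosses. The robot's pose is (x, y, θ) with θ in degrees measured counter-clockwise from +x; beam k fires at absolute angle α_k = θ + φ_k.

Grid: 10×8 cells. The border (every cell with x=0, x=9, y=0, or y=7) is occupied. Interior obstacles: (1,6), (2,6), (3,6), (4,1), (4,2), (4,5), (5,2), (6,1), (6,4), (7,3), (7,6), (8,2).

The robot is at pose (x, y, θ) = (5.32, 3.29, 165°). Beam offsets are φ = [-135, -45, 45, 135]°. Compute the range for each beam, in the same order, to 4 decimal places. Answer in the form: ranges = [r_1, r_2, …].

ranges = [1.4200, 1.9745, 0.5800, 0.3349]

beam 1: φ=-135°, α=30°
  direction (0.8660, 0.5000); cell (5,3); t to first gridline: x 0.7852, y 1.4200 (then +1.1547 / +2.0000)
    (6,3) via x @ 0.7852
    (6,4) via y @ 1.4200  # hit
  → r_1 = 1.4200
beam 2: φ=-45°, α=120°
  direction (-0.5000, 0.8660); cell (5,3); t to first gridline: x 0.6400, y 0.8198 (then +2.0000 / +1.1547)
    (4,3) via x @ 0.6400
    (4,4) via y @ 0.8198
    (4,5) via y @ 1.9745  # hit
  → r_2 = 1.9745
beam 3: φ=45°, α=210°
  direction (-0.8660, -0.5000); cell (5,3); t to first gridline: x 0.3695, y 0.5800 (then +1.1547 / +2.0000)
    (4,3) via x @ 0.3695
    (4,2) via y @ 0.5800  # hit
  → r_3 = 0.5800
beam 4: φ=135°, α=300°
  direction (0.5000, -0.8660); cell (5,3); t to first gridline: x 1.3600, y 0.3349 (then +2.0000 / +1.1547)
    (5,2) via y @ 0.3349  # hit
  → r_4 = 0.3349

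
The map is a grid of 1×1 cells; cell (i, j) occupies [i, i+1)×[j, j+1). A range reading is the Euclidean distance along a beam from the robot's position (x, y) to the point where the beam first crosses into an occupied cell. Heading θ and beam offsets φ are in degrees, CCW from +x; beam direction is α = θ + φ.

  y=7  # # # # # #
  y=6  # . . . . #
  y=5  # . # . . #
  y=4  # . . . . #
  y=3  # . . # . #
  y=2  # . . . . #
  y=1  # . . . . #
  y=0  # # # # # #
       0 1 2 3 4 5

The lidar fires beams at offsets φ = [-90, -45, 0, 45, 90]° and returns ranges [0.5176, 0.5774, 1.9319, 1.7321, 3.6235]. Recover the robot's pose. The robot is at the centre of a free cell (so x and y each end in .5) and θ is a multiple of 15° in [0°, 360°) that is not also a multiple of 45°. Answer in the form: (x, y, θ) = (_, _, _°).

(x, y, θ) = (4.5, 1.5, 75°)

Candidates: 22 free-cell centres × 16 headings = 352 poses. Raycast each; keep the one whose scan matches to 4 dp.
  (2.5, 2.5, 60°): beam 1 = 2.8868 ≠ 0.5176 ✗
  (1.5, 3.5, 285°): beam 2 = 1.0000 ≠ 0.5774 ✗
  (3.5, 2.5, 105°): beam 1 = 1.5529 ≠ 0.5176 ✗
  (1.5, 6.5, 165°): beam 3 = 0.5176 ≠ 1.9319 ✗
  …
  (4.5, 1.5, 75°): r_1=0.5176, r_2=0.5774, r_3=1.9319, r_4=1.7321, r_5=3.6235 — all match ✓
No second candidate reproduces the full scan.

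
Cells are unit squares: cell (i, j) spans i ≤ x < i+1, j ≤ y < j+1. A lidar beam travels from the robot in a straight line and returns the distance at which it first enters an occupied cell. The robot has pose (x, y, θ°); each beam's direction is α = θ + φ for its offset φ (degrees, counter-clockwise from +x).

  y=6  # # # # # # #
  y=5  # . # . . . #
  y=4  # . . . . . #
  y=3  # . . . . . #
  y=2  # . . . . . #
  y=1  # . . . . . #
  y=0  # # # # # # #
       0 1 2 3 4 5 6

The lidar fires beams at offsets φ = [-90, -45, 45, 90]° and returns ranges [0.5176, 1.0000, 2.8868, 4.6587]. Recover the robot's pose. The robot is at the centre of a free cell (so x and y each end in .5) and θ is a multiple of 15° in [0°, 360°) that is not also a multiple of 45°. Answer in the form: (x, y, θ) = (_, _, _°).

(x, y, θ) = (5.5, 4.5, 105°)

The pose lattice has 24·16 = 384 candidates. Test each by forward raycasting.
  (5.5, 3.5, 300°): beam 1 = 5.0000 ≠ 0.5176 ✗
  (5.5, 1.5, 105°): beam 3 = 5.1962 ≠ 2.8868 ✗
  (4.5, 1.5, 240°): beam 1 = 4.0415 ≠ 0.5176 ✗
  (3.5, 5.5, 165°): beam 2 = 0.5774 ≠ 1.0000 ✗
  …
  (5.5, 4.5, 105°): r_1=0.5176, r_2=1.0000, r_3=2.8868, r_4=4.6587 — all match ✓
Only this pose fits every beam.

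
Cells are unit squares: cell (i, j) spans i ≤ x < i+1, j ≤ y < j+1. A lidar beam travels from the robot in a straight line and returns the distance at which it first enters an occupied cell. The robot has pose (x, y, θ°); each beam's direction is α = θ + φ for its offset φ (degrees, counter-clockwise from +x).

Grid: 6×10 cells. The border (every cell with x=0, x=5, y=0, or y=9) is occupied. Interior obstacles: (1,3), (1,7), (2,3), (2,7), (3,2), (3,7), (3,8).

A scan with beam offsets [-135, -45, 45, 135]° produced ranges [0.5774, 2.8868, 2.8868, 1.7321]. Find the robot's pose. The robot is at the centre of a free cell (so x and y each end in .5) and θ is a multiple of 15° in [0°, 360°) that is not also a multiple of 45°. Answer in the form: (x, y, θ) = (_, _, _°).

The pose lattice has 25·16 = 400 candidates. Test each by forward raycasting.
  (2.5, 8.5, 75°): beam 2 = 0.5774 ≠ 2.8868 ✗
  (4.5, 8.5, 345°): beam 2 = 1.0000 ≠ 2.8868 ✗
  (2.5, 4.5, 105°): beam 1 = 2.8868 ≠ 0.5774 ✗
  (3.5, 3.5, 120°): beam 1 = 1.5529 ≠ 0.5774 ✗
  …
  (2.5, 4.5, 15°): r_1=0.5774, r_2=2.8868, r_3=2.8868, r_4=1.7321 — all match ✓
Unique over the lattice → pose = (2.5, 4.5, 15°).

(x, y, θ) = (2.5, 4.5, 15°)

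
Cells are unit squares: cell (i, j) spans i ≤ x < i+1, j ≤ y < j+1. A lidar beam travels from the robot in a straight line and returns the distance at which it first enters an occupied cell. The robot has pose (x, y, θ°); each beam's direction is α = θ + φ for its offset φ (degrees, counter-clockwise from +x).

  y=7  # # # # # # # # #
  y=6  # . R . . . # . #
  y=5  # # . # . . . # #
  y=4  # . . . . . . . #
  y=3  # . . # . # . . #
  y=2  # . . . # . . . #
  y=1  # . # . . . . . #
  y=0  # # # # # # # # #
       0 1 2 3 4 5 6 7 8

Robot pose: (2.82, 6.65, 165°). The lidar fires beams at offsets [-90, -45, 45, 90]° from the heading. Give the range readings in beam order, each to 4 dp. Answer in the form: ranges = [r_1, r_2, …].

ranges = [0.3623, 0.4041, 1.3000, 5.8493]

beam 1: φ=-90°, α=75°
  dir = (cos 75°, sin 75°) = (0.2588, 0.9659); from cell (2,6)
  next x-line at t=0.6955, next y-line at t=0.3623; Δt_x=3.8637, Δt_y=1.0353
    y: enter (2,7) at t=0.3623 ← occupied
  → r_1 = 0.3623
beam 2: φ=-45°, α=120°
  dir = (cos 120°, sin 120°) = (-0.5000, 0.8660); from cell (2,6)
  next x-line at t=1.6400, next y-line at t=0.4041; Δt_x=2.0000, Δt_y=1.1547
    y: enter (2,7) at t=0.4041 ← occupied
  → r_2 = 0.4041
beam 3: φ=45°, α=210°
  dir = (cos 210°, sin 210°) = (-0.8660, -0.5000); from cell (2,6)
  next x-line at t=0.9469, next y-line at t=1.3000; Δt_x=1.1547, Δt_y=2.0000
    x: enter (1,6) at t=0.9469
    y: enter (1,5) at t=1.3000 ← occupied
  → r_3 = 1.3000
beam 4: φ=90°, α=255°
  dir = (cos 255°, sin 255°) = (-0.2588, -0.9659); from cell (2,6)
  next x-line at t=3.1682, next y-line at t=0.6729; Δt_x=3.8637, Δt_y=1.0353
    y: enter (2,5) at t=0.6729
    y: enter (2,4) at t=1.7082
    y: enter (2,3) at t=2.7435
    x: enter (1,3) at t=3.1682
    y: enter (1,2) at t=3.7788
    y: enter (1,1) at t=4.8140
    y: enter (1,0) at t=5.8493 ← occupied
  → r_4 = 5.8493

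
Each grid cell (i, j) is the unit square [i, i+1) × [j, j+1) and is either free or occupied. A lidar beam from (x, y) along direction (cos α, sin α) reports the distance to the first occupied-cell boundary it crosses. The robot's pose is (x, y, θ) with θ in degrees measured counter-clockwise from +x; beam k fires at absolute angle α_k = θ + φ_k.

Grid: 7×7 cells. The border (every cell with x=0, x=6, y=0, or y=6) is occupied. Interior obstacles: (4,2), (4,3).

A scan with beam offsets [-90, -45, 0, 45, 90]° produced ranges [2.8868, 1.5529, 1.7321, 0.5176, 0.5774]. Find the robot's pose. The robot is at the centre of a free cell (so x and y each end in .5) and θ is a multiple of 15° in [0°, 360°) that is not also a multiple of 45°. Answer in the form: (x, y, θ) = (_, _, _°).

The pose lattice has 23·16 = 368 candidates. Test each by forward raycasting.
  (3.5, 5.5, 120°): beam 1 = 1.0000 ≠ 2.8868 ✗
  (5.5, 4.5, 330°): beam 1 = 1.0000 ≠ 2.8868 ✗
  (5.5, 5.5, 165°): beam 1 = 0.5176 ≠ 2.8868 ✗
  (3.5, 2.5, 60°): beam 1 = 0.5774 ≠ 2.8868 ✗
  …
  (3.5, 2.5, 300°): r_1=2.8868, r_2=1.5529, r_3=1.7321, r_4=0.5176, r_5=0.5774 — all match ✓
Only this pose fits every beam.

(x, y, θ) = (3.5, 2.5, 300°)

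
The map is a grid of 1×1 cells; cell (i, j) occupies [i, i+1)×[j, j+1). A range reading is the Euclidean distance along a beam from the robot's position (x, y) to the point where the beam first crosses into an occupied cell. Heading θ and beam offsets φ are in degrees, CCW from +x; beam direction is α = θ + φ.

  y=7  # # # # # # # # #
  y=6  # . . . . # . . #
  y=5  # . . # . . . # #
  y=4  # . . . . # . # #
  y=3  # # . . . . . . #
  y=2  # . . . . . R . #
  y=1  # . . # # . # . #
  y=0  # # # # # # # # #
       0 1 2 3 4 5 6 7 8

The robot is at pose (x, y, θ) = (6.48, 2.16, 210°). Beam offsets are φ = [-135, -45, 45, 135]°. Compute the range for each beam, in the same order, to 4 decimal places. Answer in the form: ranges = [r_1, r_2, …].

ranges = [2.0091, 4.6380, 0.1656, 1.5736]

beam 1: φ=-135°, α=75°
  direction (0.2588, 0.9659); cell (6,2); t to first gridline: x 2.0091, y 0.8696 (then +3.8637 / +1.0353)
    (6,3) via y @ 0.8696
    (6,4) via y @ 1.9049
    (7,4) via x @ 2.0091  # hit
  → r_1 = 2.0091
beam 2: φ=-45°, α=165°
  direction (-0.9659, 0.2588); cell (6,2); t to first gridline: x 0.4969, y 3.2455 (then +1.0353 / +3.8637)
    (5,2) via x @ 0.4969
    (4,2) via x @ 1.5322
    (3,2) via x @ 2.5675
    (3,3) via y @ 3.2455
    (2,3) via x @ 3.6028
    (1,3) via x @ 4.6380  # hit
  → r_2 = 4.6380
beam 3: φ=45°, α=255°
  direction (-0.2588, -0.9659); cell (6,2); t to first gridline: x 1.8546, y 0.1656 (then +3.8637 / +1.0353)
    (6,1) via y @ 0.1656  # hit
  → r_3 = 0.1656
beam 4: φ=135°, α=345°
  direction (0.9659, -0.2588); cell (6,2); t to first gridline: x 0.5383, y 0.6182 (then +1.0353 / +3.8637)
    (7,2) via x @ 0.5383
    (7,1) via y @ 0.6182
    (8,1) via x @ 1.5736  # hit
  → r_4 = 1.5736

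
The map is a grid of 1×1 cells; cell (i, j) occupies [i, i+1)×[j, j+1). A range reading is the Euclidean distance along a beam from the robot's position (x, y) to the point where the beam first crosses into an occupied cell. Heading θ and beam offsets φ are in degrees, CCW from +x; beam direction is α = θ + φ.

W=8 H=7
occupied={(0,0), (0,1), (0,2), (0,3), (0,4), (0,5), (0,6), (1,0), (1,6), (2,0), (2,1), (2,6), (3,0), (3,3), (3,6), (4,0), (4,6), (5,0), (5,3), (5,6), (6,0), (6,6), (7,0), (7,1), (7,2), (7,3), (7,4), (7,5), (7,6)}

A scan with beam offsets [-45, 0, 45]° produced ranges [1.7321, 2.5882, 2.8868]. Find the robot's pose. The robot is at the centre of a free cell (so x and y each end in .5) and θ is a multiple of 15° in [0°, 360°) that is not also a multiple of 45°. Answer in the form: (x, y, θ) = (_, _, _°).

Candidates: 27 free-cell centres × 16 headings = 432 poses. Raycast each; keep the one whose scan matches to 4 dp.
  (6.5, 1.5, 195°): beam 1 = 3.0000 ≠ 1.7321 ✗
  (6.5, 4.5, 255°): beam 1 = 1.0000 ≠ 1.7321 ✗
  (3.5, 5.5, 210°): beam 1 = 1.9319 ≠ 1.7321 ✗
  …
  (3.5, 4.5, 165°): r_1=1.7321, r_2=2.5882, r_3=2.8868 — all match ✓
Unique over the lattice → pose = (3.5, 4.5, 165°).

(x, y, θ) = (3.5, 4.5, 165°)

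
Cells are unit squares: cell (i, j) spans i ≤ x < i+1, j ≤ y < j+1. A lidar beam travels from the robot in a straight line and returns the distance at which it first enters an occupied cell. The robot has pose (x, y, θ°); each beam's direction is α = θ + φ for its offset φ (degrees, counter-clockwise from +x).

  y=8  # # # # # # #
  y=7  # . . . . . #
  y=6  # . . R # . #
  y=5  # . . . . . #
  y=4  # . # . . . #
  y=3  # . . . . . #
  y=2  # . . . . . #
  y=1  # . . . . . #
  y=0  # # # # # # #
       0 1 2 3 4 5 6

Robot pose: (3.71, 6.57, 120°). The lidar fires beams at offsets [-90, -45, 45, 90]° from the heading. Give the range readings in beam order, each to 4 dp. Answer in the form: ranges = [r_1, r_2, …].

beam 1: φ=-90°, α=30°
  cosα=0.8660 sinα=0.5000 | (3,6) | tMaxX 0.3349 tMaxY 0.8600 | tΔX 1.1547 tΔY 2.0000
    t=0.3349 [x] (4,6) — stop
  → r_1 = 0.3349
beam 2: φ=-45°, α=75°
  cosα=0.2588 sinα=0.9659 | (3,6) | tMaxX 1.1205 tMaxY 0.4452 | tΔX 3.8637 tΔY 1.0353
    t=0.4452 [y] (3,7)
    t=1.1205 [x] (4,7)
    t=1.4804 [y] (4,8) — stop
  → r_2 = 1.4804
beam 3: φ=45°, α=165°
  cosα=-0.9659 sinα=0.2588 | (3,6) | tMaxX 0.7350 tMaxY 1.6614 | tΔX 1.0353 tΔY 3.8637
    t=0.7350 [x] (2,6)
    t=1.6614 [y] (2,7)
    t=1.7703 [x] (1,7)
    t=2.8056 [x] (0,7) — stop
  → r_3 = 2.8056
beam 4: φ=90°, α=210°
  cosα=-0.8660 sinα=-0.5000 | (3,6) | tMaxX 0.8198 tMaxY 1.1400 | tΔX 1.1547 tΔY 2.0000
    t=0.8198 [x] (2,6)
    t=1.1400 [y] (2,5)
    t=1.9745 [x] (1,5)
    t=3.1292 [x] (0,5) — stop
  → r_4 = 3.1292

ranges = [0.3349, 1.4804, 2.8056, 3.1292]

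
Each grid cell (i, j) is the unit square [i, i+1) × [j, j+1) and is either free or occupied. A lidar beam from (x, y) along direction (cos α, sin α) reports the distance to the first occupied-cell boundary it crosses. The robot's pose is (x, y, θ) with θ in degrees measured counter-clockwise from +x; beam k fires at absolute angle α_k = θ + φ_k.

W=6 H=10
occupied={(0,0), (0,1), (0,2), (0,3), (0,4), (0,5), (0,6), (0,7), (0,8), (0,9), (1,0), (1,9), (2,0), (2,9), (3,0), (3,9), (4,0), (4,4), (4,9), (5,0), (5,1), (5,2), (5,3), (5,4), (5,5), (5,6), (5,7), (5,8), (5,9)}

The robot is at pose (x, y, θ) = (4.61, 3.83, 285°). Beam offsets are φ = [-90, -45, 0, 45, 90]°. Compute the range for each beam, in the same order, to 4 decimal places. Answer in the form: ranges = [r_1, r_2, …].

ranges = [3.7373, 3.2678, 1.5068, 0.4503, 0.4038]

beam 1: φ=-90°, α=195°
  d=(-0.9659,-0.2588)  start (4,3)  tX=0.6315 tY=3.2069  stride 1/|dx|=1.0353 1/|dy|=3.8637
    cross x-line → (3,3), t=0.6315
    cross x-line → (2,3), t=1.6668
    cross x-line → (1,3), t=2.7021
    cross y-line → (1,2), t=3.2069
    cross x-line → (0,2), t=3.7373 (wall)
  → r_1 = 3.7373
beam 2: φ=-45°, α=240°
  d=(-0.5000,-0.8660)  start (4,3)  tX=1.2200 tY=0.9584  stride 1/|dx|=2.0000 1/|dy|=1.1547
    cross y-line → (4,2), t=0.9584
    cross x-line → (3,2), t=1.2200
    cross y-line → (3,1), t=2.1131
    cross x-line → (2,1), t=3.2200
    cross y-line → (2,0), t=3.2678 (wall)
  → r_2 = 3.2678
beam 3: φ=0°, α=285°
  d=(0.2588,-0.9659)  start (4,3)  tX=1.5068 tY=0.8593  stride 1/|dx|=3.8637 1/|dy|=1.0353
    cross y-line → (4,2), t=0.8593
    cross x-line → (5,2), t=1.5068 (wall)
  → r_3 = 1.5068
beam 4: φ=45°, α=330°
  d=(0.8660,-0.5000)  start (4,3)  tX=0.4503 tY=1.6600  stride 1/|dx|=1.1547 1/|dy|=2.0000
    cross x-line → (5,3), t=0.4503 (wall)
  → r_4 = 0.4503
beam 5: φ=90°, α=15°
  d=(0.9659,0.2588)  start (4,3)  tX=0.4038 tY=0.6568  stride 1/|dx|=1.0353 1/|dy|=3.8637
    cross x-line → (5,3), t=0.4038 (wall)
  → r_5 = 0.4038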